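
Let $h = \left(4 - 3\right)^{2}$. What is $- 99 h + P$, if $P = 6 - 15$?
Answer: $-108$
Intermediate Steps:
$h = 1$ ($h = 1^{2} = 1$)
$P = -9$ ($P = 6 - 15 = -9$)
$- 99 h + P = \left(-99\right) 1 - 9 = -99 - 9 = -108$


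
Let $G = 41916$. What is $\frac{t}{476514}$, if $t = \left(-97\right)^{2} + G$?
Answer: $\frac{51325}{476514} \approx 0.10771$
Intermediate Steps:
$t = 51325$ ($t = \left(-97\right)^{2} + 41916 = 9409 + 41916 = 51325$)
$\frac{t}{476514} = \frac{51325}{476514}$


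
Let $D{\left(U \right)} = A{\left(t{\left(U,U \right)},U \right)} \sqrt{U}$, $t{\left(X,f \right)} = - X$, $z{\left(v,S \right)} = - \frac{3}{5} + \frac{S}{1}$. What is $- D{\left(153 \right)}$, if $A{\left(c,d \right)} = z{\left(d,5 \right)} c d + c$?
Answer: $\frac{1547289 \sqrt{17}}{5} \approx 1.2759 \cdot 10^{6}$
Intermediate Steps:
$z{\left(v,S \right)} = - \frac{3}{5} + S$ ($z{\left(v,S \right)} = \left(-3\right) \frac{1}{5} + S 1 = - \frac{3}{5} + S$)
$A{\left(c,d \right)} = c + \frac{22 c d}{5}$ ($A{\left(c,d \right)} = \left(- \frac{3}{5} + 5\right) c d + c = \frac{22 c}{5} d + c = \frac{22 c d}{5} + c = c + \frac{22 c d}{5}$)
$D{\left(U \right)} = - \frac{U^{\frac{3}{2}} \left(5 + 22 U\right)}{5}$ ($D{\left(U \right)} = \frac{- U \left(5 + 22 U\right)}{5} \sqrt{U} = - \frac{U \left(5 + 22 U\right)}{5} \sqrt{U} = - \frac{U^{\frac{3}{2}} \left(5 + 22 U\right)}{5}$)
$- D{\left(153 \right)} = - \frac{153^{\frac{3}{2}} \left(-5 - 3366\right)}{5} = - \frac{459 \sqrt{17} \left(-5 - 3366\right)}{5} = - \frac{459 \sqrt{17} \left(-3371\right)}{5} = - \frac{\left(-1547289\right) \sqrt{17}}{5} = \frac{1547289 \sqrt{17}}{5}$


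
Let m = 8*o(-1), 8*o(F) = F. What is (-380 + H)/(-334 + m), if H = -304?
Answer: 684/335 ≈ 2.0418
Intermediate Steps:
o(F) = F/8
m = -1 (m = 8*((⅛)*(-1)) = 8*(-⅛) = -1)
(-380 + H)/(-334 + m) = (-380 - 304)/(-334 - 1) = -684/(-335) = -684*(-1/335) = 684/335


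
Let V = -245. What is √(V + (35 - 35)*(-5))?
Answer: 7*I*√5 ≈ 15.652*I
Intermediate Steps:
√(V + (35 - 35)*(-5)) = √(-245 + (35 - 35)*(-5)) = √(-245 + 0*(-5)) = √(-245 + 0) = √(-245) = 7*I*√5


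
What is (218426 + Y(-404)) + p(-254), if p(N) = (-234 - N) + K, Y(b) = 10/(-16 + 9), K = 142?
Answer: 1530106/7 ≈ 2.1859e+5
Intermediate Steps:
Y(b) = -10/7 (Y(b) = 10/(-7) = -⅐*10 = -10/7)
p(N) = -92 - N (p(N) = (-234 - N) + 142 = -92 - N)
(218426 + Y(-404)) + p(-254) = (218426 - 10/7) + (-92 - 1*(-254)) = 1528972/7 + (-92 + 254) = 1528972/7 + 162 = 1530106/7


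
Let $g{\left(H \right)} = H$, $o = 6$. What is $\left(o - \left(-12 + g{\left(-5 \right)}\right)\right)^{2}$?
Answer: $529$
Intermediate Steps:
$\left(o - \left(-12 + g{\left(-5 \right)}\right)\right)^{2} = \left(6 + \left(\left(10 - -2\right) - -5\right)\right)^{2} = \left(6 + \left(\left(10 + 2\right) + 5\right)\right)^{2} = \left(6 + \left(12 + 5\right)\right)^{2} = \left(6 + 17\right)^{2} = 23^{2} = 529$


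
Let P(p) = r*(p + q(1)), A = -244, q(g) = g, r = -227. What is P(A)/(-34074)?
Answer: -2043/1262 ≈ -1.6189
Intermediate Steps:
P(p) = -227 - 227*p (P(p) = -227*(p + 1) = -227*(1 + p) = -227 - 227*p)
P(A)/(-34074) = (-227 - 227*(-244))/(-34074) = (-227 + 55388)*(-1/34074) = 55161*(-1/34074) = -2043/1262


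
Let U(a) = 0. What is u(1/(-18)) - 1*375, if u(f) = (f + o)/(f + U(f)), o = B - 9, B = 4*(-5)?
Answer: 148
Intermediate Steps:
B = -20
o = -29 (o = -20 - 9 = -29)
u(f) = (-29 + f)/f (u(f) = (f - 29)/(f + 0) = (-29 + f)/f)
u(1/(-18)) - 1*375 = (-29 + 1/(-18))/(1/(-18)) - 1*375 = (-29 - 1/18)/(-1/18) - 375 = -18*(-523/18) - 375 = 523 - 375 = 148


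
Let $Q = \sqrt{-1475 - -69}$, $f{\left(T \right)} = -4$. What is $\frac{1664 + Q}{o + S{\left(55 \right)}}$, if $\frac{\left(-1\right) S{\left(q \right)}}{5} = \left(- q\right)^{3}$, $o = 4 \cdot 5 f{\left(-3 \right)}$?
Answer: $\frac{1664}{831795} + \frac{i \sqrt{1406}}{831795} \approx 0.0020005 + 4.5079 \cdot 10^{-5} i$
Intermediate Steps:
$Q = i \sqrt{1406}$ ($Q = \sqrt{-1475 + 69} = \sqrt{-1406} = i \sqrt{1406} \approx 37.497 i$)
$o = -80$ ($o = 4 \cdot 5 \left(-4\right) = 20 \left(-4\right) = -80$)
$S{\left(q \right)} = 5 q^{3}$ ($S{\left(q \right)} = - 5 \left(- q\right)^{3} = - 5 \left(- q^{3}\right) = 5 q^{3}$)
$\frac{1664 + Q}{o + S{\left(55 \right)}} = \frac{1664 + i \sqrt{1406}}{-80 + 5 \cdot 55^{3}} = \frac{1664 + i \sqrt{1406}}{-80 + 5 \cdot 166375} = \frac{1664 + i \sqrt{1406}}{-80 + 831875} = \frac{1664 + i \sqrt{1406}}{831795} = \left(1664 + i \sqrt{1406}\right) \frac{1}{831795} = \frac{1664}{831795} + \frac{i \sqrt{1406}}{831795}$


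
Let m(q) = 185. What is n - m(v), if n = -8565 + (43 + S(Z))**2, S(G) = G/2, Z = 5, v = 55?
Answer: -26719/4 ≈ -6679.8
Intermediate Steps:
S(G) = G/2 (S(G) = G*(1/2) = G/2)
n = -25979/4 (n = -8565 + (43 + (1/2)*5)**2 = -8565 + (43 + 5/2)**2 = -8565 + (91/2)**2 = -8565 + 8281/4 = -25979/4 ≈ -6494.8)
n - m(v) = -25979/4 - 1*185 = -25979/4 - 185 = -26719/4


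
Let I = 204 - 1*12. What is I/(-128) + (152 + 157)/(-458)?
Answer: -498/229 ≈ -2.1747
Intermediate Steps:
I = 192 (I = 204 - 12 = 192)
I/(-128) + (152 + 157)/(-458) = 192/(-128) + (152 + 157)/(-458) = 192*(-1/128) + 309*(-1/458) = -3/2 - 309/458 = -498/229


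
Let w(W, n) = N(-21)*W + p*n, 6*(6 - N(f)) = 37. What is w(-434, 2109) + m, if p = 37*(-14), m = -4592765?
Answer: -17055464/3 ≈ -5.6852e+6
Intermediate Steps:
p = -518
N(f) = -1/6 (N(f) = 6 - 1/6*37 = 6 - 37/6 = -1/6)
w(W, n) = -518*n - W/6 (w(W, n) = -W/6 - 518*n = -518*n - W/6)
w(-434, 2109) + m = (-518*2109 - 1/6*(-434)) - 4592765 = (-1092462 + 217/3) - 4592765 = -3277169/3 - 4592765 = -17055464/3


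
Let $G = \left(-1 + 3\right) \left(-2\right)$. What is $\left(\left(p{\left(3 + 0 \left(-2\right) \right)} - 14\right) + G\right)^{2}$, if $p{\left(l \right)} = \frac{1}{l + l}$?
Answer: $\frac{11449}{36} \approx 318.03$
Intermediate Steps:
$G = -4$ ($G = 2 \left(-2\right) = -4$)
$p{\left(l \right)} = \frac{1}{2 l}$
$\left(\left(p{\left(3 + 0 \left(-2\right) \right)} - 14\right) + G\right)^{2} = \left(\left(\frac{1}{2 \left(3 + 0 \left(-2\right)\right)} - 14\right) - 4\right)^{2} = \left(\left(\frac{1}{2 \left(3 + 0\right)} - 14\right) - 4\right)^{2} = \left(\left(\frac{1}{2 \cdot 3} - 14\right) - 4\right)^{2} = \left(\left(\frac{1}{2} \cdot \frac{1}{3} - 14\right) - 4\right)^{2} = \left(\left(\frac{1}{6} - 14\right) - 4\right)^{2} = \left(- \frac{83}{6} - 4\right)^{2} = \left(- \frac{107}{6}\right)^{2} = \frac{11449}{36}$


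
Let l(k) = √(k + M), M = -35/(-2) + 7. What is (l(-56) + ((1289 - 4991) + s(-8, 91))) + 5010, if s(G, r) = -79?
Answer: 1229 + 3*I*√14/2 ≈ 1229.0 + 5.6125*I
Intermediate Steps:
M = 49/2 (M = -35*(-1)/2 + 7 = -5*(-7/2) + 7 = 35/2 + 7 = 49/2 ≈ 24.500)
l(k) = √(49/2 + k) (l(k) = √(k + 49/2) = √(49/2 + k))
(l(-56) + ((1289 - 4991) + s(-8, 91))) + 5010 = (√(98 + 4*(-56))/2 + ((1289 - 4991) - 79)) + 5010 = (√(98 - 224)/2 + (-3702 - 79)) + 5010 = (√(-126)/2 - 3781) + 5010 = ((3*I*√14)/2 - 3781) + 5010 = (3*I*√14/2 - 3781) + 5010 = (-3781 + 3*I*√14/2) + 5010 = 1229 + 3*I*√14/2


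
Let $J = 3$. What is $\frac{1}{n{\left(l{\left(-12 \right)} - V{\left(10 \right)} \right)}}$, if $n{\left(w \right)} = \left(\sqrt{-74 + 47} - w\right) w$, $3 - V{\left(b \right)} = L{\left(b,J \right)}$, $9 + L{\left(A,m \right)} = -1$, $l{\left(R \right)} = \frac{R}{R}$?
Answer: $\frac{i}{36 \left(\sqrt{3} - 4 i\right)} \approx -0.005848 + 0.0025322 i$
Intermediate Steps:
$l{\left(R \right)} = 1$
$L{\left(A,m \right)} = -10$ ($L{\left(A,m \right)} = -9 - 1 = -10$)
$V{\left(b \right)} = 13$ ($V{\left(b \right)} = 3 - -10 = 3 + 10 = 13$)
$n{\left(w \right)} = w \left(- w + 3 i \sqrt{3}\right)$ ($n{\left(w \right)} = \left(\sqrt{-27} - w\right) w = \left(3 i \sqrt{3} - w\right) w = \left(- w + 3 i \sqrt{3}\right) w = w \left(- w + 3 i \sqrt{3}\right)$)
$\frac{1}{n{\left(l{\left(-12 \right)} - V{\left(10 \right)} \right)}} = \frac{1}{\left(1 - 13\right) \left(- (1 - 13) + 3 i \sqrt{3}\right)} = \frac{1}{\left(-12\right) \left(\left(-1\right) \left(-12\right) + 3 i \sqrt{3}\right)} = \frac{1}{\left(-12\right) \left(12 + 3 i \sqrt{3}\right)} = \frac{1}{-144 - 36 i \sqrt{3}}$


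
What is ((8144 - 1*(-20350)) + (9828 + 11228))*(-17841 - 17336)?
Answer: -1743020350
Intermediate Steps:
((8144 - 1*(-20350)) + (9828 + 11228))*(-17841 - 17336) = ((8144 + 20350) + 21056)*(-35177) = (28494 + 21056)*(-35177) = 49550*(-35177) = -1743020350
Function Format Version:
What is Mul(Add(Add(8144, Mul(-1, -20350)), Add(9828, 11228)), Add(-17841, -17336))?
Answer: -1743020350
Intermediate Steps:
Mul(Add(Add(8144, Mul(-1, -20350)), Add(9828, 11228)), Add(-17841, -17336)) = Mul(Add(Add(8144, 20350), 21056), -35177) = Mul(Add(28494, 21056), -35177) = Mul(49550, -35177) = -1743020350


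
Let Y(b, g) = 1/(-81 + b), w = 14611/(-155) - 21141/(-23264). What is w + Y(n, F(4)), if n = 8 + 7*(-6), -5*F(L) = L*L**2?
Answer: -7743290511/82936160 ≈ -93.365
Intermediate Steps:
w = -336633449/3605920 (w = 14611*(-1/155) - 21141*(-1/23264) = -14611/155 + 21141/23264 = -336633449/3605920 ≈ -93.356)
F(L) = -L**3/5 (F(L) = -L*L**2/5 = -L**3/5)
n = -34 (n = 8 - 42 = -34)
w + Y(n, F(4)) = -336633449/3605920 + 1/(-81 - 34) = -336633449/3605920 + 1/(-115) = -336633449/3605920 - 1/115 = -7743290511/82936160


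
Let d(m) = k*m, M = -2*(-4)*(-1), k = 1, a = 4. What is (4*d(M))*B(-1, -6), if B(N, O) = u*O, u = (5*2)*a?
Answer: 7680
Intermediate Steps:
M = -8 (M = 8*(-1) = -8)
d(m) = m (d(m) = 1*m = m)
u = 40 (u = (5*2)*4 = 10*4 = 40)
B(N, O) = 40*O
(4*d(M))*B(-1, -6) = (4*(-8))*(40*(-6)) = -32*(-240) = 7680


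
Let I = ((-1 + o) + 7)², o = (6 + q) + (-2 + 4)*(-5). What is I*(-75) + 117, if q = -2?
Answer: 117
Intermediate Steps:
o = -6 (o = (6 - 2) + (-2 + 4)*(-5) = 4 + 2*(-5) = 4 - 10 = -6)
I = 0 (I = ((-1 - 6) + 7)² = (-7 + 7)² = 0² = 0)
I*(-75) + 117 = 0*(-75) + 117 = 0 + 117 = 117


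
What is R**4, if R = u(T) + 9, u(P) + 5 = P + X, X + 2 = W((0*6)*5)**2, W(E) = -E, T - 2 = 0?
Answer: 256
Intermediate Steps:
T = 2 (T = 2 + 0 = 2)
X = -2 (X = -2 + (-0*6*5)**2 = -2 + (-0*5)**2 = -2 + (-1*0)**2 = -2 + 0**2 = -2 + 0 = -2)
u(P) = -7 + P (u(P) = -5 + (P - 2) = -5 + (-2 + P) = -7 + P)
R = 4 (R = (-7 + 2) + 9 = -5 + 9 = 4)
R**4 = 4**4 = 256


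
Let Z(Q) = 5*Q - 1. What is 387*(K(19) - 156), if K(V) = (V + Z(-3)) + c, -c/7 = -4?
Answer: -48375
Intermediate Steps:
c = 28 (c = -7*(-4) = 28)
Z(Q) = -1 + 5*Q
K(V) = 12 + V (K(V) = (V + (-1 + 5*(-3))) + 28 = (V + (-1 - 15)) + 28 = (V - 16) + 28 = (-16 + V) + 28 = 12 + V)
387*(K(19) - 156) = 387*((12 + 19) - 156) = 387*(31 - 156) = 387*(-125) = -48375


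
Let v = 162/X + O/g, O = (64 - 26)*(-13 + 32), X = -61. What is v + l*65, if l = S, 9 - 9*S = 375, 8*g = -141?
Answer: -7703496/2867 ≈ -2687.0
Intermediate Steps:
g = -141/8 (g = (⅛)*(-141) = -141/8 ≈ -17.625)
S = -122/3 (S = 1 - ⅑*375 = 1 - 125/3 = -122/3 ≈ -40.667)
O = 722 (O = 38*19 = 722)
l = -122/3 ≈ -40.667
v = -375178/8601 (v = 162/(-61) + 722/(-141/8) = 162*(-1/61) + 722*(-8/141) = -162/61 - 5776/141 = -375178/8601 ≈ -43.620)
v + l*65 = -375178/8601 - 122/3*65 = -375178/8601 - 7930/3 = -7703496/2867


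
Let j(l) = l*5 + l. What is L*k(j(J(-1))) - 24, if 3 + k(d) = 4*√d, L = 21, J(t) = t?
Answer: -87 + 84*I*√6 ≈ -87.0 + 205.76*I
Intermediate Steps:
j(l) = 6*l (j(l) = 5*l + l = 6*l)
k(d) = -3 + 4*√d
L*k(j(J(-1))) - 24 = 21*(-3 + 4*√(6*(-1))) - 24 = 21*(-3 + 4*√(-6)) - 24 = 21*(-3 + 4*(I*√6)) - 24 = 21*(-3 + 4*I*√6) - 24 = (-63 + 84*I*√6) - 24 = -87 + 84*I*√6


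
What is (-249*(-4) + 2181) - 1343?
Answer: 1834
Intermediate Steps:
(-249*(-4) + 2181) - 1343 = (996 + 2181) - 1343 = 3177 - 1343 = 1834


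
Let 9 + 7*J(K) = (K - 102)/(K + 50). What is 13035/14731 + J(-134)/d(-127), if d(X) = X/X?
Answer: 1115/2165457 ≈ 0.00051490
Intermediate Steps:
d(X) = 1
J(K) = -9/7 + (-102 + K)/(7*(50 + K)) (J(K) = -9/7 + ((K - 102)/(K + 50))/7 = -9/7 + ((-102 + K)/(50 + K))/7 = -9/7 + (-102 + K)/(7*(50 + K)))
13035/14731 + J(-134)/d(-127) = 13035/14731 + (8*(-69 - 1*(-134))/(7*(50 - 134)))/1 = 13035*(1/14731) + ((8/7)*(-69 + 134)/(-84))*1 = 13035/14731 + ((8/7)*(-1/84)*65)*1 = 13035/14731 - 130/147*1 = 13035/14731 - 130/147 = 1115/2165457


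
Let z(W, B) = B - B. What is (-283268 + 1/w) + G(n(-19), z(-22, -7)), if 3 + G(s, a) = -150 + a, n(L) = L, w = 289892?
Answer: -82161480531/289892 ≈ -2.8342e+5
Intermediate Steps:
z(W, B) = 0
G(s, a) = -153 + a (G(s, a) = -3 + (-150 + a) = -153 + a)
(-283268 + 1/w) + G(n(-19), z(-22, -7)) = (-283268 + 1/289892) + (-153 + 0) = (-283268 + 1/289892) - 153 = -82117127055/289892 - 153 = -82161480531/289892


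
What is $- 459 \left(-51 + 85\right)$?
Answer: $-15606$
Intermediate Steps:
$- 459 \left(-51 + 85\right) = \left(-459\right) 34 = -15606$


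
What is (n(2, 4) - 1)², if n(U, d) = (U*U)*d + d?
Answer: 361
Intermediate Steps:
n(U, d) = d + d*U² (n(U, d) = U²*d + d = d*U² + d = d + d*U²)
(n(2, 4) - 1)² = (4*(1 + 2²) - 1)² = (4*(1 + 4) - 1)² = (4*5 - 1)² = (20 - 1)² = 19² = 361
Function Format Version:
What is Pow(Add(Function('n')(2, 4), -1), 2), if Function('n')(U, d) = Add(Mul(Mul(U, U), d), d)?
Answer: 361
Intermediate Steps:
Function('n')(U, d) = Add(d, Mul(d, Pow(U, 2))) (Function('n')(U, d) = Add(Mul(Pow(U, 2), d), d) = Add(Mul(d, Pow(U, 2)), d) = Add(d, Mul(d, Pow(U, 2))))
Pow(Add(Function('n')(2, 4), -1), 2) = Pow(Add(Mul(4, Add(1, Pow(2, 2))), -1), 2) = Pow(Add(Mul(4, Add(1, 4)), -1), 2) = Pow(Add(Mul(4, 5), -1), 2) = Pow(Add(20, -1), 2) = Pow(19, 2) = 361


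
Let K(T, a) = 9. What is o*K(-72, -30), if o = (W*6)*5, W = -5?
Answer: -1350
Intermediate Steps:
o = -150 (o = -5*6*5 = -30*5 = -150)
o*K(-72, -30) = -150*9 = -1350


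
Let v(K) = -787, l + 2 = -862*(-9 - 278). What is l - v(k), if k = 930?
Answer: 248179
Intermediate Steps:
l = 247392 (l = -2 - 862*(-9 - 278) = -2 - 862*(-287) = -2 + 247394 = 247392)
l - v(k) = 247392 - 1*(-787) = 247392 + 787 = 248179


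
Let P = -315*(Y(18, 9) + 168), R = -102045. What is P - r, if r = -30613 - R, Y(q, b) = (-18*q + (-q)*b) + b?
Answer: 25903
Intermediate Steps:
Y(q, b) = b - 18*q - b*q (Y(q, b) = (-18*q - b*q) + b = b - 18*q - b*q)
P = 97335 (P = -315*((9 - 18*18 - 1*9*18) + 168) = -315*((9 - 324 - 162) + 168) = -315*(-477 + 168) = -315*(-309) = 97335)
r = 71432 (r = -30613 - 1*(-102045) = -30613 + 102045 = 71432)
P - r = 97335 - 1*71432 = 97335 - 71432 = 25903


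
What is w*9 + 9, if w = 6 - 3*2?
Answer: 9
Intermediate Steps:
w = 0 (w = 6 - 3*2 = 6 - 6 = 0)
w*9 + 9 = 0*9 + 9 = 0 + 9 = 9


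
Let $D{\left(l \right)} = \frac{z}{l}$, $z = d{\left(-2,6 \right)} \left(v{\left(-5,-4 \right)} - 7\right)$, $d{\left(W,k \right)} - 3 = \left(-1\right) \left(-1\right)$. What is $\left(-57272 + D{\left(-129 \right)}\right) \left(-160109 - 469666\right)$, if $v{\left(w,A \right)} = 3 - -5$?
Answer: $\frac{1550945213100}{43} \approx 3.6069 \cdot 10^{10}$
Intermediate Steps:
$v{\left(w,A \right)} = 8$ ($v{\left(w,A \right)} = 3 + 5 = 8$)
$d{\left(W,k \right)} = 4$ ($d{\left(W,k \right)} = 3 - -1 = 3 + 1 = 4$)
$z = 4$ ($z = 4 \left(8 - 7\right) = 4 \cdot 1 = 4$)
$D{\left(l \right)} = \frac{4}{l}$
$\left(-57272 + D{\left(-129 \right)}\right) \left(-160109 - 469666\right) = \left(-57272 + \frac{4}{-129}\right) \left(-160109 - 469666\right) = \left(-57272 + 4 \left(- \frac{1}{129}\right)\right) \left(-629775\right) = \left(-57272 - \frac{4}{129}\right) \left(-629775\right) = \left(- \frac{7388092}{129}\right) \left(-629775\right) = \frac{1550945213100}{43}$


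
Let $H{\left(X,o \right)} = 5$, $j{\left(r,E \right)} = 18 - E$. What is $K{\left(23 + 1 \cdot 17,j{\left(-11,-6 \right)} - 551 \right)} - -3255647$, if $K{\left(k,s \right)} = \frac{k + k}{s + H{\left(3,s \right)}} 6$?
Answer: $\frac{283241209}{87} \approx 3.2556 \cdot 10^{6}$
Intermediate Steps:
$K{\left(k,s \right)} = \frac{12 k}{5 + s}$ ($K{\left(k,s \right)} = \frac{k + k}{s + 5} \cdot 6 = \frac{2 k}{5 + s} 6 = \frac{12 k}{5 + s}$)
$K{\left(23 + 1 \cdot 17,j{\left(-11,-6 \right)} - 551 \right)} - -3255647 = \frac{12 \left(23 + 1 \cdot 17\right)}{5 + \left(\left(18 - -6\right) - 551\right)} - -3255647 = \frac{12 \left(23 + 17\right)}{5 + \left(\left(18 + 6\right) - 551\right)} + 3255647 = 12 \cdot 40 \frac{1}{5 + \left(24 - 551\right)} + 3255647 = 12 \cdot 40 \frac{1}{5 - 527} + 3255647 = 12 \cdot 40 \frac{1}{-522} + 3255647 = 12 \cdot 40 \left(- \frac{1}{522}\right) + 3255647 = - \frac{80}{87} + 3255647 = \frac{283241209}{87}$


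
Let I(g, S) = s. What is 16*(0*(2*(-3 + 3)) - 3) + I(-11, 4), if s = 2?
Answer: -46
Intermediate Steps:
I(g, S) = 2
16*(0*(2*(-3 + 3)) - 3) + I(-11, 4) = 16*(0*(2*(-3 + 3)) - 3) + 2 = 16*(0*(2*0) - 3) + 2 = 16*(0*0 - 3) + 2 = 16*(0 - 3) + 2 = 16*(-3) + 2 = -48 + 2 = -46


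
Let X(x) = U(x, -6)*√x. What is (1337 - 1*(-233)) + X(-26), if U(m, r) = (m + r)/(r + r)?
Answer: 1570 + 8*I*√26/3 ≈ 1570.0 + 13.597*I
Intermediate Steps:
U(m, r) = (m + r)/(2*r) (U(m, r) = (m + r)/((2*r)) = (m + r)*(1/(2*r)) = (m + r)/(2*r))
X(x) = √x*(½ - x/12) (X(x) = ((½)*(x - 6)/(-6))*√x = ((½)*(-⅙)*(-6 + x))*√x = (½ - x/12)*√x = √x*(½ - x/12))
(1337 - 1*(-233)) + X(-26) = (1337 - 1*(-233)) + √(-26)*(6 - 1*(-26))/12 = (1337 + 233) + (I*√26)*(6 + 26)/12 = 1570 + (1/12)*(I*√26)*32 = 1570 + 8*I*√26/3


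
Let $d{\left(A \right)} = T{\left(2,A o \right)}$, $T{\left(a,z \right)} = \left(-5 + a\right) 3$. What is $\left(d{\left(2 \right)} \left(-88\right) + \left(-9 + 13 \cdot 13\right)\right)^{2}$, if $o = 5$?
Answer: $906304$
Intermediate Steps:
$T{\left(a,z \right)} = -15 + 3 a$
$d{\left(A \right)} = -9$ ($d{\left(A \right)} = -15 + 3 \cdot 2 = -15 + 6 = -9$)
$\left(d{\left(2 \right)} \left(-88\right) + \left(-9 + 13 \cdot 13\right)\right)^{2} = \left(\left(-9\right) \left(-88\right) + \left(-9 + 13 \cdot 13\right)\right)^{2} = \left(792 + \left(-9 + 169\right)\right)^{2} = \left(792 + 160\right)^{2} = 952^{2} = 906304$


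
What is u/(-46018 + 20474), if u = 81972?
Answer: -20493/6386 ≈ -3.2090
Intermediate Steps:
u/(-46018 + 20474) = 81972/(-46018 + 20474) = 81972/(-25544) = 81972*(-1/25544) = -20493/6386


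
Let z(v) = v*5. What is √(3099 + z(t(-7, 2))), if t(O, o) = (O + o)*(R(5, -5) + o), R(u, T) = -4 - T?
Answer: 12*√21 ≈ 54.991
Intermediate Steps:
t(O, o) = (1 + o)*(O + o) (t(O, o) = (O + o)*((-4 - 1*(-5)) + o) = (O + o)*((-4 + 5) + o) = (O + o)*(1 + o) = (1 + o)*(O + o))
z(v) = 5*v
√(3099 + z(t(-7, 2))) = √(3099 + 5*(-7 + 2 + 2² - 7*2)) = √(3099 + 5*(-7 + 2 + 4 - 14)) = √(3099 + 5*(-15)) = √(3099 - 75) = √3024 = 12*√21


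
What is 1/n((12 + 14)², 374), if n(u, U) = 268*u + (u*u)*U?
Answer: 1/171090192 ≈ 5.8449e-9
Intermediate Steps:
n(u, U) = 268*u + U*u² (n(u, U) = 268*u + u²*U = 268*u + U*u²)
1/n((12 + 14)², 374) = 1/((12 + 14)²*(268 + 374*(12 + 14)²)) = 1/(26²*(268 + 374*26²)) = 1/(676*(268 + 374*676)) = 1/(676*(268 + 252824)) = 1/(676*253092) = 1/171090192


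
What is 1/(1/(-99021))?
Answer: -99021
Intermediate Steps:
1/(1/(-99021)) = 1/(-1/99021) = -99021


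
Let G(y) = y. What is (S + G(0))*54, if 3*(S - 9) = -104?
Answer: -1386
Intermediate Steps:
S = -77/3 (S = 9 + (⅓)*(-104) = 9 - 104/3 = -77/3 ≈ -25.667)
(S + G(0))*54 = (-77/3 + 0)*54 = -77/3*54 = -1386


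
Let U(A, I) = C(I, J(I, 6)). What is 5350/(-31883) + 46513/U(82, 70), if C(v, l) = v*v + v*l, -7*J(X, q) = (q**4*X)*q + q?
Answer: -30578199979/173391231880 ≈ -0.17635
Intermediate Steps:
J(X, q) = -q/7 - X*q**5/7 (J(X, q) = -((q**4*X)*q + q)/7 = -((X*q**4)*q + q)/7 = -(X*q**5 + q)/7 = -(q + X*q**5)/7 = -q/7 - X*q**5/7)
C(v, l) = v**2 + l*v
U(A, I) = I*(-6/7 - 7769*I/7) (U(A, I) = I*(-1/7*6*(1 + I*6**4) + I) = I*(-1/7*6*(1 + I*1296) + I) = I*(-1/7*6*(1 + 1296*I) + I) = I*((-6/7 - 7776*I/7) + I) = I*(-6/7 - 7769*I/7))
5350/(-31883) + 46513/U(82, 70) = 5350/(-31883) + 46513/(((1/7)*70*(-6 - 7769*70))) = 5350*(-1/31883) + 46513/(((1/7)*70*(-6 - 543830))) = -5350/31883 + 46513/(((1/7)*70*(-543836))) = -5350/31883 + 46513/(-5438360) = -5350/31883 + 46513*(-1/5438360) = -5350/31883 - 46513/5438360 = -30578199979/173391231880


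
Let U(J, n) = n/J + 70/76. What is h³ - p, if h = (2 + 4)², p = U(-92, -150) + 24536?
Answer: 9665325/437 ≈ 22117.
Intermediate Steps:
U(J, n) = 35/38 + n/J (U(J, n) = n/J + 70*(1/76) = n/J + 35/38 = 35/38 + n/J)
p = 10723347/437 (p = (35/38 - 150/(-92)) + 24536 = (35/38 - 150*(-1/92)) + 24536 = (35/38 + 75/46) + 24536 = 1115/437 + 24536 = 10723347/437 ≈ 24539.)
h = 36 (h = 6² = 36)
h³ - p = 36³ - 1*10723347/437 = 46656 - 10723347/437 = 9665325/437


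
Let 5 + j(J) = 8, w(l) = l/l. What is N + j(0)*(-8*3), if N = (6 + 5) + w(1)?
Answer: -60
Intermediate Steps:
w(l) = 1
j(J) = 3 (j(J) = -5 + 8 = 3)
N = 12 (N = (6 + 5) + 1 = 11 + 1 = 12)
N + j(0)*(-8*3) = 12 + 3*(-8*3) = 12 + 3*(-24) = 12 - 72 = -60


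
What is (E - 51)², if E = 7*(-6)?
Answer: 8649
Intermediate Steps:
E = -42
(E - 51)² = (-42 - 51)² = (-93)² = 8649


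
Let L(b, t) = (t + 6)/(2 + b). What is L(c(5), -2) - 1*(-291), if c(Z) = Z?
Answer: 2041/7 ≈ 291.57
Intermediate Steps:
L(b, t) = (6 + t)/(2 + b)
L(c(5), -2) - 1*(-291) = (6 - 2)/(2 + 5) - 1*(-291) = 4/7 + 291 = 2041/7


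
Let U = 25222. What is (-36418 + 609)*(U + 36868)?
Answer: -2223380810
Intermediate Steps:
(-36418 + 609)*(U + 36868) = (-36418 + 609)*(25222 + 36868) = -35809*62090 = -2223380810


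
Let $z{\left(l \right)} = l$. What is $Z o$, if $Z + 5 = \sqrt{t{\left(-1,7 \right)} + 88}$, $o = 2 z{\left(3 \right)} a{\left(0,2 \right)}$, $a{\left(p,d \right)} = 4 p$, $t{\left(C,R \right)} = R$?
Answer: $0$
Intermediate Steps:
$o = 0$ ($o = 2 \cdot 3 \cdot 4 \cdot 0 = 6 \cdot 0 = 0$)
$Z = -5 + \sqrt{95}$ ($Z = -5 + \sqrt{7 + 88} = -5 + \sqrt{95} \approx 4.7468$)
$Z o = \left(-5 + \sqrt{95}\right) 0 = 0$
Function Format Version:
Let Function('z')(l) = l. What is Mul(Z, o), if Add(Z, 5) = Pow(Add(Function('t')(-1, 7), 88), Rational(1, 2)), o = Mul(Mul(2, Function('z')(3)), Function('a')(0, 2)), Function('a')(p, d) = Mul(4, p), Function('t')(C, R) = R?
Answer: 0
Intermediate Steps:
o = 0 (o = Mul(Mul(2, 3), Mul(4, 0)) = Mul(6, 0) = 0)
Z = Add(-5, Pow(95, Rational(1, 2))) (Z = Add(-5, Pow(Add(7, 88), Rational(1, 2))) = Add(-5, Pow(95, Rational(1, 2))) ≈ 4.7468)
Mul(Z, o) = Mul(Add(-5, Pow(95, Rational(1, 2))), 0) = 0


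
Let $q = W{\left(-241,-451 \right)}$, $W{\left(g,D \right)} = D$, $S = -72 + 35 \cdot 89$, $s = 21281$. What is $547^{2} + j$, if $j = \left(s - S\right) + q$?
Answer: $316996$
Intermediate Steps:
$S = 3043$ ($S = -72 + 3115 = 3043$)
$q = -451$
$j = 17787$ ($j = \left(21281 - 3043\right) - 451 = 18238 - 451 = 17787$)
$547^{2} + j = 547^{2} + 17787 = 299209 + 17787 = 316996$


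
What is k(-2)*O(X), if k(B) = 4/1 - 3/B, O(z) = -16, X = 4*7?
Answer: -88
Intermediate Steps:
X = 28
k(B) = 4 - 3/B (k(B) = 4*1 - 3/B = 4 - 3/B)
k(-2)*O(X) = (4 - 3/(-2))*(-16) = (4 - 3*(-1/2))*(-16) = (4 + 3/2)*(-16) = (11/2)*(-16) = -88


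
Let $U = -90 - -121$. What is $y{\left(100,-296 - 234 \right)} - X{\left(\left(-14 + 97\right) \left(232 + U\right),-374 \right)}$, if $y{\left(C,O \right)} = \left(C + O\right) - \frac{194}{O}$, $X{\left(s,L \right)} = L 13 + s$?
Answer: $- \frac{4610108}{265} \approx -17397.0$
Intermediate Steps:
$U = 31$ ($U = -90 + 121 = 31$)
$X{\left(s,L \right)} = s + 13 L$ ($X{\left(s,L \right)} = 13 L + s = s + 13 L$)
$y{\left(C,O \right)} = C + O - \frac{194}{O}$
$y{\left(100,-296 - 234 \right)} - X{\left(\left(-14 + 97\right) \left(232 + U\right),-374 \right)} = \left(100 - 530 - \frac{194}{-296 - 234}\right) - \left(\left(-14 + 97\right) \left(232 + 31\right) + 13 \left(-374\right)\right) = \left(100 - 530 - \frac{194}{-296 - 234}\right) - \left(83 \cdot 263 - 4862\right) = \left(100 - 530 - \frac{194}{-530}\right) - \left(21829 - 4862\right) = \left(100 - 530 - - \frac{97}{265}\right) - 16967 = \left(100 - 530 + \frac{97}{265}\right) - 16967 = - \frac{113853}{265} - 16967 = - \frac{4610108}{265}$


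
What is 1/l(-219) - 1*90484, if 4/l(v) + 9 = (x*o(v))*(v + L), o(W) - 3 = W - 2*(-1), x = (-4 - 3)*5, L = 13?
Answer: -1904885/4 ≈ -4.7622e+5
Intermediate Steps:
x = -35 (x = -7*5 = -35)
o(W) = 5 + W (o(W) = 3 + (W - 2*(-1)) = 3 + (W + 2) = 3 + (2 + W) = 5 + W)
l(v) = 4/(-9 + (-175 - 35*v)*(13 + v)) (l(v) = 4/(-9 + (-35*(5 + v))*(v + 13)) = 4/(-9 + (-175 - 35*v)*(13 + v)))
1/l(-219) - 1*90484 = 1/(-4/(2284 + 35*(-219)**2 + 630*(-219))) - 1*90484 = 1/(-4/(2284 + 35*47961 - 137970)) - 90484 = 1/(-4/(2284 + 1678635 - 137970)) - 90484 = 1/(-4/1542949) - 90484 = -1542949/4 - 90484 = -1904885/4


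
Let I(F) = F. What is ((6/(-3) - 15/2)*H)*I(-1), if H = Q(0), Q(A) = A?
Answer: 0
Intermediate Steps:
H = 0
((6/(-3) - 15/2)*H)*I(-1) = ((6/(-3) - 15/2)*0)*(-1) = ((6*(-1/3) - 15*1/2)*0)*(-1) = ((-2 - 15/2)*0)*(-1) = -19/2*0*(-1) = 0*(-1) = 0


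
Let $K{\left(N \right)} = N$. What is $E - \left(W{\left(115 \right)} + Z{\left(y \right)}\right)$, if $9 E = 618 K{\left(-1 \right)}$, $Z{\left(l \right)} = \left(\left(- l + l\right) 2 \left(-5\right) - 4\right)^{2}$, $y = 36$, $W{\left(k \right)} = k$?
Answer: $- \frac{599}{3} \approx -199.67$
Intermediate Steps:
$Z{\left(l \right)} = 16$ ($Z{\left(l \right)} = \left(0 \cdot 2 \left(-5\right) - 4\right)^{2} = \left(0 \left(-5\right) - 4\right)^{2} = \left(0 - 4\right)^{2} = \left(-4\right)^{2} = 16$)
$E = - \frac{206}{3}$ ($E = \frac{618 \left(-1\right)}{9} = \frac{1}{9} \left(-618\right) = - \frac{206}{3} \approx -68.667$)
$E - \left(W{\left(115 \right)} + Z{\left(y \right)}\right) = - \frac{206}{3} - \left(115 + 16\right) = - \frac{206}{3} - 131 = - \frac{599}{3}$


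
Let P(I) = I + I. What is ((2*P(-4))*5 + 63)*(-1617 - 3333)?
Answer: 84150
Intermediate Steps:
P(I) = 2*I
((2*P(-4))*5 + 63)*(-1617 - 3333) = ((2*(2*(-4)))*5 + 63)*(-1617 - 3333) = ((2*(-8))*5 + 63)*(-4950) = (-16*5 + 63)*(-4950) = (-80 + 63)*(-4950) = -17*(-4950) = 84150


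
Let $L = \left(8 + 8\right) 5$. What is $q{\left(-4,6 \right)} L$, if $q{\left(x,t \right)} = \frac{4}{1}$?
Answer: $320$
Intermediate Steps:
$L = 80$ ($L = 16 \cdot 5 = 80$)
$q{\left(x,t \right)} = 4$ ($q{\left(x,t \right)} = 4 \cdot 1 = 4$)
$q{\left(-4,6 \right)} L = 4 \cdot 80 = 320$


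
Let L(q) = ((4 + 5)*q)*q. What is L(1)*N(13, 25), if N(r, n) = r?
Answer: 117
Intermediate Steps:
L(q) = 9*q² (L(q) = (9*q)*q = 9*q²)
L(1)*N(13, 25) = (9*1²)*13 = (9*1)*13 = 9*13 = 117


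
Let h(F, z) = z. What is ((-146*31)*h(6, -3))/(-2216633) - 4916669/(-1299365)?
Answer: 10880807977507/2880215338045 ≈ 3.7778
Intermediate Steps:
((-146*31)*h(6, -3))/(-2216633) - 4916669/(-1299365) = (-146*31*(-3))/(-2216633) - 4916669/(-1299365) = -4526*(-3)*(-1/2216633) - 4916669*(-1/1299365) = 13578*(-1/2216633) + 4916669/1299365 = -13578/2216633 + 4916669/1299365 = 10880807977507/2880215338045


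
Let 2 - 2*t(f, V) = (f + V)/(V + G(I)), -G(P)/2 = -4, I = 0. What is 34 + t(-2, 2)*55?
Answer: 89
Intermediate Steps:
G(P) = 8 (G(P) = -2*(-4) = 8)
t(f, V) = 1 - (V + f)/(2*(8 + V)) (t(f, V) = 1 - (f + V)/(2*(V + 8)) = 1 - (V + f)/(2*(8 + V)))
34 + t(-2, 2)*55 = 34 + ((16 + 2 - 1*(-2))/(2*(8 + 2)))*55 = 34 + ((½)*(16 + 2 + 2)/10)*55 = 34 + ((½)*(⅒)*20)*55 = 34 + 1*55 = 34 + 55 = 89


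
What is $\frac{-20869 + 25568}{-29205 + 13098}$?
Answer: $- \frac{4699}{16107} \approx -0.29174$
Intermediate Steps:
$\frac{-20869 + 25568}{-29205 + 13098} = \frac{4699}{-16107} = 4699 \left(- \frac{1}{16107}\right) = - \frac{4699}{16107}$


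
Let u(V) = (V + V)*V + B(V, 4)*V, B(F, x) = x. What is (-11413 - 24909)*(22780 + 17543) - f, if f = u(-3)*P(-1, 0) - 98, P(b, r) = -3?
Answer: -1464611890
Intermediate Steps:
u(V) = 2*V**2 + 4*V (u(V) = (V + V)*V + 4*V = (2*V)*V + 4*V = 2*V**2 + 4*V)
f = -116 (f = (2*(-3)*(2 - 3))*(-3) - 98 = (2*(-3)*(-1))*(-3) - 98 = 6*(-3) - 98 = -18 - 98 = -116)
(-11413 - 24909)*(22780 + 17543) - f = (-11413 - 24909)*(22780 + 17543) - 1*(-116) = -36322*40323 + 116 = -1464612006 + 116 = -1464611890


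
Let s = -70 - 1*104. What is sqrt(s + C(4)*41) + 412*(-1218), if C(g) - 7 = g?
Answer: -501816 + sqrt(277) ≈ -5.0180e+5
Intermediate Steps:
s = -174 (s = -70 - 104 = -174)
C(g) = 7 + g
sqrt(s + C(4)*41) + 412*(-1218) = sqrt(-174 + (7 + 4)*41) + 412*(-1218) = sqrt(-174 + 11*41) - 501816 = sqrt(-174 + 451) - 501816 = sqrt(277) - 501816 = -501816 + sqrt(277)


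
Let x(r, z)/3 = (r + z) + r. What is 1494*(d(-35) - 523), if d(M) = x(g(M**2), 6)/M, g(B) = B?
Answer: -38355462/35 ≈ -1.0959e+6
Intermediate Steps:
x(r, z) = 3*z + 6*r (x(r, z) = 3*((r + z) + r) = 3*(z + 2*r) = 3*z + 6*r)
d(M) = (18 + 6*M**2)/M (d(M) = (3*6 + 6*M**2)/M = (18 + 6*M**2)/M)
1494*(d(-35) - 523) = 1494*((6*(-35) + 18/(-35)) - 523) = 1494*((-210 + 18*(-1/35)) - 523) = 1494*((-210 - 18/35) - 523) = 1494*(-7368/35 - 523) = 1494*(-25673/35) = -38355462/35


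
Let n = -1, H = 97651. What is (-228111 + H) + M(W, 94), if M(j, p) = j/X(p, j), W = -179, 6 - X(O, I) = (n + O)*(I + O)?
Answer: -1032069239/7911 ≈ -1.3046e+5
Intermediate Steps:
X(O, I) = 6 - (-1 + O)*(I + O)
M(j, p) = j/(6 + j + p - p² - j*p)
(-228111 + H) + M(W, 94) = (-228111 + 97651) - 179/(6 - 179 + 94 - 1*94² - 1*(-179)*94) = -130460 - 179/(6 - 179 + 94 - 1*8836 + 16826) = -130460 - 179/(6 - 179 + 94 - 8836 + 16826) = -130460 - 179/7911 = -1032069239/7911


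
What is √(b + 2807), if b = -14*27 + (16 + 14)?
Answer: √2459 ≈ 49.588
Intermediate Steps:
b = -348 (b = -378 + 30 = -348)
√(b + 2807) = √(-348 + 2807) = √2459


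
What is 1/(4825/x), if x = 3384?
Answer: 3384/4825 ≈ 0.70135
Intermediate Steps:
1/(4825/x) = 1/(4825/3384) = 3384/4825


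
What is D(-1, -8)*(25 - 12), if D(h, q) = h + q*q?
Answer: 819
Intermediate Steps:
D(h, q) = h + q²
D(-1, -8)*(25 - 12) = (-1 + (-8)²)*(25 - 12) = (-1 + 64)*13 = 63*13 = 819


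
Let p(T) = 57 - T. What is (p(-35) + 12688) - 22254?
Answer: -9474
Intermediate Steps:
(p(-35) + 12688) - 22254 = ((57 - 1*(-35)) + 12688) - 22254 = ((57 + 35) + 12688) - 22254 = (92 + 12688) - 22254 = 12780 - 22254 = -9474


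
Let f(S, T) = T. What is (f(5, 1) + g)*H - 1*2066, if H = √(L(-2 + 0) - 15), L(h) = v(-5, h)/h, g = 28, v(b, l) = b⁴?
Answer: -2066 + 29*I*√1310/2 ≈ -2066.0 + 524.81*I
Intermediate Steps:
L(h) = 625/h (L(h) = (-5)⁴/h = 625/h)
H = I*√1310/2 (H = √(625/(-2 + 0) - 15) = √(625/(-2) - 15) = √(625*(-½) - 15) = √(-625/2 - 15) = √(-655/2) = I*√1310/2 ≈ 18.097*I)
(f(5, 1) + g)*H - 1*2066 = (1 + 28)*(I*√1310/2) - 1*2066 = 29*(I*√1310/2) - 2066 = 29*I*√1310/2 - 2066 = -2066 + 29*I*√1310/2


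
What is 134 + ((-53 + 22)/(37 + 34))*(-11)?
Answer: 9855/71 ≈ 138.80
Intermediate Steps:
134 + ((-53 + 22)/(37 + 34))*(-11) = 134 - 31/71*(-11) = 134 + 341/71 = 9855/71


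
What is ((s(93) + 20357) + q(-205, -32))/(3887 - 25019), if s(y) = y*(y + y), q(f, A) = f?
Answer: -18725/10566 ≈ -1.7722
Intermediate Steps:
s(y) = 2*y² (s(y) = y*(2*y) = 2*y²)
((s(93) + 20357) + q(-205, -32))/(3887 - 25019) = ((2*93² + 20357) - 205)/(3887 - 25019) = ((2*8649 + 20357) - 205)/(-21132) = ((17298 + 20357) - 205)*(-1/21132) = (37655 - 205)*(-1/21132) = 37450*(-1/21132) = -18725/10566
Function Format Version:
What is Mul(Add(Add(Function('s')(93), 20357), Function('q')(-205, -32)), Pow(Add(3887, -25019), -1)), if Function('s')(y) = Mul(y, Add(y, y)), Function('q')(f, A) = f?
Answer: Rational(-18725, 10566) ≈ -1.7722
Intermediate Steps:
Function('s')(y) = Mul(2, Pow(y, 2)) (Function('s')(y) = Mul(y, Mul(2, y)) = Mul(2, Pow(y, 2)))
Mul(Add(Add(Function('s')(93), 20357), Function('q')(-205, -32)), Pow(Add(3887, -25019), -1)) = Mul(Add(Add(Mul(2, Pow(93, 2)), 20357), -205), Pow(Add(3887, -25019), -1)) = Mul(Add(Add(Mul(2, 8649), 20357), -205), Pow(-21132, -1)) = Mul(Add(Add(17298, 20357), -205), Rational(-1, 21132)) = Mul(Add(37655, -205), Rational(-1, 21132)) = Mul(37450, Rational(-1, 21132)) = Rational(-18725, 10566)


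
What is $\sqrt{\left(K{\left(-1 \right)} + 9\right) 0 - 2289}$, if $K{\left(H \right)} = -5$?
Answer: $i \sqrt{2289} \approx 47.844 i$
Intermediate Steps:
$\sqrt{\left(K{\left(-1 \right)} + 9\right) 0 - 2289} = \sqrt{\left(-5 + 9\right) 0 - 2289} = \sqrt{4 \cdot 0 - 2289} = \sqrt{0 - 2289} = \sqrt{-2289} = i \sqrt{2289}$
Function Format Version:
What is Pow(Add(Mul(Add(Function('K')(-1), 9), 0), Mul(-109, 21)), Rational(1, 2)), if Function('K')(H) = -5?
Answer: Mul(I, Pow(2289, Rational(1, 2))) ≈ Mul(47.844, I)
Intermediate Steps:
Pow(Add(Mul(Add(Function('K')(-1), 9), 0), Mul(-109, 21)), Rational(1, 2)) = Pow(Add(Mul(Add(-5, 9), 0), Mul(-109, 21)), Rational(1, 2)) = Pow(Add(Mul(4, 0), -2289), Rational(1, 2)) = Pow(Add(0, -2289), Rational(1, 2)) = Pow(-2289, Rational(1, 2)) = Mul(I, Pow(2289, Rational(1, 2)))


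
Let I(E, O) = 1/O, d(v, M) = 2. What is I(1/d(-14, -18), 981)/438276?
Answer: 1/429948756 ≈ 2.3259e-9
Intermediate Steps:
I(1/d(-14, -18), 981)/438276 = 1/(981*438276) = (1/981)*(1/438276) = 1/429948756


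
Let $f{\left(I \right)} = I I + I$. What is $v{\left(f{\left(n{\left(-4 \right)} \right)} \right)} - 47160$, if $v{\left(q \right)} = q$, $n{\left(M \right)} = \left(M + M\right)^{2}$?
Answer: $-43000$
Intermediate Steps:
$n{\left(M \right)} = 4 M^{2}$ ($n{\left(M \right)} = \left(2 M\right)^{2} = 4 M^{2}$)
$f{\left(I \right)} = I + I^{2}$ ($f{\left(I \right)} = I^{2} + I = I + I^{2}$)
$v{\left(f{\left(n{\left(-4 \right)} \right)} \right)} - 47160 = 4 \left(-4\right)^{2} \left(1 + 4 \left(-4\right)^{2}\right) - 47160 = 4 \cdot 16 \left(1 + 4 \cdot 16\right) - 47160 = 64 \left(1 + 64\right) - 47160 = 64 \cdot 65 - 47160 = 4160 - 47160 = -43000$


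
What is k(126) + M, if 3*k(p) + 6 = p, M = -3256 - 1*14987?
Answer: -18203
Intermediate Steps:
M = -18243 (M = -3256 - 14987 = -18243)
k(p) = -2 + p/3
k(126) + M = (-2 + (⅓)*126) - 18243 = (-2 + 42) - 18243 = 40 - 18243 = -18203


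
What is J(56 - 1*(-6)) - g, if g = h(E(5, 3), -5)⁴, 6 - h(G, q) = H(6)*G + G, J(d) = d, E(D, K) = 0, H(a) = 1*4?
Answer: -1234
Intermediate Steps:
H(a) = 4
h(G, q) = 6 - 5*G (h(G, q) = 6 - (4*G + G) = 6 - 5*G)
g = 1296 (g = (6 - 5*0)⁴ = (6 + 0)⁴ = 6⁴ = 1296)
J(56 - 1*(-6)) - g = (56 - 1*(-6)) - 1*1296 = (56 + 6) - 1296 = 62 - 1296 = -1234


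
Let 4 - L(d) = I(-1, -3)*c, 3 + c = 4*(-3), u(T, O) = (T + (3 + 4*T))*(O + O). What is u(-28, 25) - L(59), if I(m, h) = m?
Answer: -6839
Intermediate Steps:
u(T, O) = 2*O*(3 + 5*T) (u(T, O) = (3 + 5*T)*(2*O) = 2*O*(3 + 5*T))
c = -15 (c = -3 + 4*(-3) = -3 - 12 = -15)
L(d) = -11 (L(d) = 4 - (-1)*(-15) = 4 - 1*15 = 4 - 15 = -11)
u(-28, 25) - L(59) = 2*25*(3 + 5*(-28)) - 1*(-11) = 2*25*(3 - 140) + 11 = 2*25*(-137) + 11 = -6850 + 11 = -6839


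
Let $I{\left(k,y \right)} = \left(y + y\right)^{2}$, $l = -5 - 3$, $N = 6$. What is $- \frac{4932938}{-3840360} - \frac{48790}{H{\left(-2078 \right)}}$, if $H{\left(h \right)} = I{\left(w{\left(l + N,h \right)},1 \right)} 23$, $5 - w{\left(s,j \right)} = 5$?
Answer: $- \frac{23364666763}{44164140} \approx -529.04$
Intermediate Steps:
$l = -8$
$w{\left(s,j \right)} = 0$ ($w{\left(s,j \right)} = 5 - 5 = 0$)
$I{\left(k,y \right)} = 4 y^{2}$ ($I{\left(k,y \right)} = \left(2 y\right)^{2} = 4 y^{2}$)
$H{\left(h \right)} = 92$ ($H{\left(h \right)} = 4 \cdot 1^{2} \cdot 23 = 4 \cdot 1 \cdot 23 = 4 \cdot 23 = 92$)
$- \frac{4932938}{-3840360} - \frac{48790}{H{\left(-2078 \right)}} = - \frac{4932938}{-3840360} - \frac{48790}{92} = \left(-4932938\right) \left(- \frac{1}{3840360}\right) - \frac{24395}{46} = \frac{2466469}{1920180} - \frac{24395}{46} = - \frac{23364666763}{44164140}$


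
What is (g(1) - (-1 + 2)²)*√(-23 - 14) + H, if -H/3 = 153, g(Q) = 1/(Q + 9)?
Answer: -459 - 9*I*√37/10 ≈ -459.0 - 5.4745*I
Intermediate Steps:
g(Q) = 1/(9 + Q)
H = -459 (H = -3*153 = -459)
(g(1) - (-1 + 2)²)*√(-23 - 14) + H = (1/(9 + 1) - (-1 + 2)²)*√(-23 - 14) - 459 = (1/10 - 1*1²)*√(-37) - 459 = (⅒ - 1*1)*(I*√37) - 459 = (⅒ - 1)*(I*√37) - 459 = -9*I*√37/10 - 459 = -459 - 9*I*√37/10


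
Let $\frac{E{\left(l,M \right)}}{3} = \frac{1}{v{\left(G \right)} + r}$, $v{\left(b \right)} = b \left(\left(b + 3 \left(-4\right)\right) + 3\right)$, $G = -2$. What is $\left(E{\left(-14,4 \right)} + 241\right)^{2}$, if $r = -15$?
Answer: $\frac{2856100}{49} \approx 58288.0$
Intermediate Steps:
$v{\left(b \right)} = b \left(-9 + b\right)$ ($v{\left(b \right)} = b \left(\left(b - 12\right) + 3\right) = b \left(\left(-12 + b\right) + 3\right) = b \left(-9 + b\right)$)
$E{\left(l,M \right)} = \frac{3}{7}$ ($E{\left(l,M \right)} = \frac{3}{- 2 \left(-9 - 2\right) - 15} = \frac{3}{\left(-2\right) \left(-11\right) - 15} = \frac{3}{22 - 15} = \frac{3}{7}$)
$\left(E{\left(-14,4 \right)} + 241\right)^{2} = \left(\frac{3}{7} + 241\right)^{2} = \left(\frac{1690}{7}\right)^{2} = \frac{2856100}{49}$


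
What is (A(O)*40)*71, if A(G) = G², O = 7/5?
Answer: 27832/5 ≈ 5566.4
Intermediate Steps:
O = 7/5 (O = 7*(⅕) = 7/5 ≈ 1.4000)
(A(O)*40)*71 = ((7/5)²*40)*71 = ((49/25)*40)*71 = (392/5)*71 = 27832/5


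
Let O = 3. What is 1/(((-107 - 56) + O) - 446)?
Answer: -1/606 ≈ -0.0016502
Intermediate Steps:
1/(((-107 - 56) + O) - 446) = 1/(((-107 - 56) + 3) - 446) = 1/((-163 + 3) - 446) = 1/(-160 - 446) = 1/(-606) = -1/606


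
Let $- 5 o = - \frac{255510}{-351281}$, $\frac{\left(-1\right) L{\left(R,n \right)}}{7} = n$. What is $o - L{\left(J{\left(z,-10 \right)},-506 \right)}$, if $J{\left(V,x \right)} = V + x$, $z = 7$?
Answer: $- \frac{1244288404}{351281} \approx -3542.1$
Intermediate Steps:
$L{\left(R,n \right)} = - 7 n$
$o = - \frac{51102}{351281}$ ($o = - \frac{\left(-255510\right) \frac{1}{-351281}}{5} = - \frac{\left(-255510\right) \left(- \frac{1}{351281}\right)}{5} = \left(- \frac{1}{5}\right) \frac{255510}{351281} = - \frac{51102}{351281} \approx -0.14547$)
$o - L{\left(J{\left(z,-10 \right)},-506 \right)} = - \frac{51102}{351281} - \left(-7\right) \left(-506\right) = - \frac{51102}{351281} - 3542 = - \frac{1244288404}{351281}$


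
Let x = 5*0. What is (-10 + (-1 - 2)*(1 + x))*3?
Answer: -39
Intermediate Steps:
x = 0
(-10 + (-1 - 2)*(1 + x))*3 = (-10 + (-1 - 2)*(1 + 0))*3 = (-10 - 3*1)*3 = (-10 - 3)*3 = -13*3 = -39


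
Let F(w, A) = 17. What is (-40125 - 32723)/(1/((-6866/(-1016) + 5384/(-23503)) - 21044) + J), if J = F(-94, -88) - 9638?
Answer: 18297770676382992/2416577703536833 ≈ 7.5718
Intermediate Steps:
J = -9621 (J = 17 - 9638 = -9621)
(-40125 - 32723)/(1/((-6866/(-1016) + 5384/(-23503)) - 21044) + J) = (-40125 - 32723)/(1/((-6866/(-1016) + 5384/(-23503)) - 21044) - 9621) = -72848/(1/((-6866*(-1/1016) + 5384*(-1/23503)) - 21044) - 9621) = -72848/(1/((3433/508 - 5384/23503) - 21044) - 9621) = -72848/(1/(77950727/11939524 - 21044) - 9621) = -72848/(1/(-251177392329/11939524) - 9621) = -72848/(-11939524/251177392329 - 9621) = -72848/(-2416577703536833/251177392329) = -72848*(-251177392329/2416577703536833) = 18297770676382992/2416577703536833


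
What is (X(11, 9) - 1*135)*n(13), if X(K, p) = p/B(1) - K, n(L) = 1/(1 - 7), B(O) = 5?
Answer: 721/30 ≈ 24.033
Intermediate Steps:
n(L) = -⅙ (n(L) = 1/(-6) = -⅙)
X(K, p) = -K + p/5 (X(K, p) = p/5 - K = -K + p/5)
(X(11, 9) - 1*135)*n(13) = ((-1*11 + (⅕)*9) - 1*135)*(-⅙) = ((-11 + 9/5) - 135)*(-⅙) = (-46/5 - 135)*(-⅙) = -721/5*(-⅙) = 721/30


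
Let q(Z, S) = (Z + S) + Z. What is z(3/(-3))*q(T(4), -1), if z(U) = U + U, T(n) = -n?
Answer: 18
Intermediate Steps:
z(U) = 2*U
q(Z, S) = S + 2*Z (q(Z, S) = (S + Z) + Z = S + 2*Z)
z(3/(-3))*q(T(4), -1) = (2*(3/(-3)))*(-1 + 2*(-1*4)) = (2*(3*(-⅓)))*(-1 + 2*(-4)) = (2*(-1))*(-1 - 8) = -2*(-9) = 18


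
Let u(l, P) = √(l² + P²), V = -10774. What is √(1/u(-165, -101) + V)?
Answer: √(-15091200798424 + 37426*√37426)/37426 ≈ 103.8*I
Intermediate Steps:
u(l, P) = √(P² + l²)
√(1/u(-165, -101) + V) = √(1/(√((-101)² + (-165)²)) - 10774) = √(1/(√(10201 + 27225)) - 10774) = √(1/(√37426) - 10774) = √(√37426/37426 - 10774) = √(-10774 + √37426/37426)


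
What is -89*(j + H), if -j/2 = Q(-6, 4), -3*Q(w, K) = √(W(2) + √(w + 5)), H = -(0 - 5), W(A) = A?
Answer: -445 - 178*√(2 + I)/3 ≈ -531.35 - 20.385*I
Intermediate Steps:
H = 5 (H = -1*(-5) = 5)
Q(w, K) = -√(2 + √(5 + w))/3 (Q(w, K) = -√(2 + √(w + 5))/3 = -√(2 + √(5 + w))/3)
j = 2*√(2 + I)/3 (j = -(-2)*√(2 + √(5 - 6))/3 = -(-2)*√(2 + √(-1))/3 = -(-2)*√(2 + I)/3 = 2*√(2 + I)/3 ≈ 0.97023 + 0.22904*I)
-89*(j + H) = -89*(2*√(2 + I)/3 + 5) = -89*(5 + 2*√(2 + I)/3) = -445 - 178*√(2 + I)/3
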